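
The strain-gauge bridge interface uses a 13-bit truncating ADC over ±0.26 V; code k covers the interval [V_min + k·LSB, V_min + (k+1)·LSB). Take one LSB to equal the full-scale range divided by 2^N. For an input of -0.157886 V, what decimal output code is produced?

1608

The full-scale span is 0.26 − (-0.26) = 0.52 V. LSB = 0.52 V / 2^13 ≈ 63.48 µV.
V_in − V_min = -0.157886 − (-0.26) = 0.102114 V.
Divide by LSB: 0.102114 × 8192/0.52 = 1608.6882.
Truncating gives code 1608.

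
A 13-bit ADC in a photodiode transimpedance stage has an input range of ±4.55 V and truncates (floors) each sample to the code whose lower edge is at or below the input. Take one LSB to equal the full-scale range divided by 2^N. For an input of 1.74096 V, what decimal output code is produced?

The full-scale span is 4.55 − (-4.55) = 9.1 V. LSB = 9.1 V / 2^13 ≈ 1.111 mV.
code = ⌊(V_in − V_min)/LSB⌋ = ⌊(V_in − V_min) × 2^13 / range⌋
     = ⌊(1.74096 − (-4.55)) × 8192 / 9.1⌋ = ⌊6.29096 × 8192/9.1⌋
     = ⌊5663.247⌋ = 5663.

5663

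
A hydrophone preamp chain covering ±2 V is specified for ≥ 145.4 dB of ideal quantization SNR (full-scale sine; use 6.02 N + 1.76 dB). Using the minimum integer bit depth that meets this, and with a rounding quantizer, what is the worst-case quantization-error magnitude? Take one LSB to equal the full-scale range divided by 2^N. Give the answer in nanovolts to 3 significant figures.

119 nV

Range = 2 − (-2) = 4 V.
6.02 N + 1.76 ≥ 145.4 gives N ≥ 23.860, so the minimum integer is 24.
Step size = 4/16777216 V = 238.42 nV.
Max error for round-to-nearest is LSB/2 = 119 nV.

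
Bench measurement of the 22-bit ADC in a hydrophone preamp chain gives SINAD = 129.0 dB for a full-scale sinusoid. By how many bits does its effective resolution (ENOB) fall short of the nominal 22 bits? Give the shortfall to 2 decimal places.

ENOB = (SINAD − 1.76)/6.02 = (129.0 − 1.76)/6.02 = 21.1362 bits.
Shortfall = 22 − 21.1362 = 0.8638 bits.

0.86 bits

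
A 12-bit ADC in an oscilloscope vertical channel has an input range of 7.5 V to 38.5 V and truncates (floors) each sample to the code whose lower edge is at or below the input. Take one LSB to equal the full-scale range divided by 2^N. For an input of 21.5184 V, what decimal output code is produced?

Full-scale range = 38.5 V − (7.5 V) = 31 V. LSB = 31 V / 2^12 ≈ 7.568 mV.
code = ⌊(V_in − V_min)/LSB⌋ = ⌊(V_in − V_min) × 2^12 / range⌋
     = ⌊(21.5184 − (7.5)) × 4096 / 31⌋ = ⌊14.0184 × 4096/31⌋
     = ⌊1852.238⌋ = 1852.

1852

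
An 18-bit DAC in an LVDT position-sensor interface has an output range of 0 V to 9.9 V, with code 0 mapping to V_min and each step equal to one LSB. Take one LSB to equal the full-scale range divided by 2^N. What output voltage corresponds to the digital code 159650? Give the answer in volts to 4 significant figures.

6.029 V

Full-scale range = 9.9 V. LSB = 9.9 V / 2^18.
V_out = V_min + code × LSB = 0 V + 159650 × 9.9 V / 262144
      = 0 V + 6.02926 V = 6.02926 V.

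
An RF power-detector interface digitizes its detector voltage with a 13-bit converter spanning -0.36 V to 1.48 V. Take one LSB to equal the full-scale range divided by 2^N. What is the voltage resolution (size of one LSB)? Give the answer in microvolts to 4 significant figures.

224.6 µV

The full-scale span is 1.48 − (-0.36) = 1.84 V.
2^13 = 8192 levels.
LSB = 1.84 V ÷ 2^13 = 1.84/8192 V = 224.6 µV.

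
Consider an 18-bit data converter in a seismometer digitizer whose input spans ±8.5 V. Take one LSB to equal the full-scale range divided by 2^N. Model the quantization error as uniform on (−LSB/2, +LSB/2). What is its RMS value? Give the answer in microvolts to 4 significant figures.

Span: 8.5 V − (-8.5 V) = 17 V.
LSB = 17 V ÷ 2^18 = 17/262144 V = 64.8499 µV.
RMS of a uniform error over width LSB is LSB/√12 = 18.72 µV.

18.72 µV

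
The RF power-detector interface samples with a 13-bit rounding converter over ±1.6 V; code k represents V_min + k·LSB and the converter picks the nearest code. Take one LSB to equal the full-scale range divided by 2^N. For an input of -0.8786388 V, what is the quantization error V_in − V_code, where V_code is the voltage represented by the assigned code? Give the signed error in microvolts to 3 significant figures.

−123 µV

Range = 1.6 − (-1.6) = 3.2 V. LSB = 3.2 V / 2^13 ≈ 390.6 µV.
Position in LSBs: (-0.8786388 − (-1.6)) × 8192/3.2 = 1846.6847; rounding gives k = 1847.
V_code = -1.6 + (1847/8192) × 3.2 = -0.8785156250 V.
V_in − V_code = -0.8786388 − (-0.8785156250) = −123 µV.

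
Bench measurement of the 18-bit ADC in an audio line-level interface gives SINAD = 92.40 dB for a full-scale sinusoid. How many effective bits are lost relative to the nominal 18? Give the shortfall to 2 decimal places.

2.94 bits

N_eff = (92.40 − 1.76)/6.02 = 15.0565 bits.
Lost resolution: 18 − 15.0565 = 2.9435 bits.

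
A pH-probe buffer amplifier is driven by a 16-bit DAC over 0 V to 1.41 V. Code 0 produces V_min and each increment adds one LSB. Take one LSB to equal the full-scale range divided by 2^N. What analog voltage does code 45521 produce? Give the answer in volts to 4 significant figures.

V_FS = 1.41 V. LSB = 1.41 V / 2^16.
V_out = 0 + 45521 × (1.41/65536) V
      = 0 + 0.979379 = 0.979379 V.

0.9794 V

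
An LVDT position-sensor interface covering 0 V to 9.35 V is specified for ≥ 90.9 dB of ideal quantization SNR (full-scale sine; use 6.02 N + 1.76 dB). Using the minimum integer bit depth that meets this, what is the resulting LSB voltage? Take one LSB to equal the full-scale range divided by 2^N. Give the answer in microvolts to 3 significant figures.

Span = 9.35 V.
Required N = ⌈(90.9 − 1.76)/6.02⌉ = ⌈14.807⌉ = 15.
LSB = 9.35 V / 2^15 = 285 µV.

285 µV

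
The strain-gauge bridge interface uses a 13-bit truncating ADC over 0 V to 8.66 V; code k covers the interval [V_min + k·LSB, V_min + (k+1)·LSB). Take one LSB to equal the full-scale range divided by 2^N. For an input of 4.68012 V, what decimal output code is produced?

Range is 8.66 V. LSB = 8.66 V / 2^13 ≈ 1.057 mV.
code = ⌊(V_in − V_min)/LSB⌋ = ⌊(V_in − V_min) × 2^13 / range⌋
     = ⌊(4.68012 − (0)) × 8192 / 8.66⌋ = ⌊4.68012 × 8192/8.66⌋
     = ⌊4427.199⌋ = 4427.

4427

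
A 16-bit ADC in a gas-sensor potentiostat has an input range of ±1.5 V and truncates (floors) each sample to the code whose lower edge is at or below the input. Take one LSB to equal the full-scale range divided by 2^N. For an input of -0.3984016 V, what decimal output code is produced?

24064

Span: 1.5 V − (-1.5 V) = 3 V. LSB = 3 V / 2^16 ≈ 45.78 µV.
code = ⌊(V_in − V_min)/LSB⌋ = ⌊(V_in − V_min) × 2^16 / range⌋
     = ⌊(-0.3984016 − (-1.5)) × 65536 / 3⌋ = ⌊1.1015984 × 65536/3⌋
     = ⌊24064.784⌋ = 24064.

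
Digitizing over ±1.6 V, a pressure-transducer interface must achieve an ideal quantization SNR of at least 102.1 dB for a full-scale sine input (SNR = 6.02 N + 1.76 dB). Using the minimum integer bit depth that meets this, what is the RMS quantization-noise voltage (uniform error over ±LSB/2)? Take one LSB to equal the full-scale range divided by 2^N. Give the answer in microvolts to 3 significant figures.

7.05 µV

Full-scale range = 1.6 V − (-1.6 V) = 3.2 V.
N ≥ (102.1 − 1.76)/6.02 = 16.668 → N_min = 17.
LSB = 3.2 V / 2^17 = 24.414 µV.
V_rms = LSB/√12 = 7.05 µV.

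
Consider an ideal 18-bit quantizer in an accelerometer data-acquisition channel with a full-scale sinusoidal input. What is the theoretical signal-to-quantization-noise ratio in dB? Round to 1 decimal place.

110.1 dB

For an ideal N-bit converter with full-scale sine input, SNR = 6.02 N + 1.76 dB. SNR = 6.02 × 18 + 1.76 = 108.36 + 1.76 = 110.12 dB.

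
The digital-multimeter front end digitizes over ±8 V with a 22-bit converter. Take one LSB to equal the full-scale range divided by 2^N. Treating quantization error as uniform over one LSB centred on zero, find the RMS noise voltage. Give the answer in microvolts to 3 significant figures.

Span: 8 V − (-8 V) = 16 V.
Step size = 16/4194304 V = 3.8147 µV.
For a uniform distribution on [−LSB/2, +LSB/2], V_rms = LSB/√12 = 3.8147 µV/3.4641 = 1.10 µV.

1.10 µV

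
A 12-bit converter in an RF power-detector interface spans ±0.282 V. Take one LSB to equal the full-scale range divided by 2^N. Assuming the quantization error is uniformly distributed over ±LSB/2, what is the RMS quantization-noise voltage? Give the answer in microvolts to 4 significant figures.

Span: 0.282 V − (-0.282 V) = 0.564 V.
One LSB is 0.564 V / 4096 = 137.695 µV.
σ_q = LSB/√12 = 137.695 µV/3.4641 = 39.75 µV.

39.75 µV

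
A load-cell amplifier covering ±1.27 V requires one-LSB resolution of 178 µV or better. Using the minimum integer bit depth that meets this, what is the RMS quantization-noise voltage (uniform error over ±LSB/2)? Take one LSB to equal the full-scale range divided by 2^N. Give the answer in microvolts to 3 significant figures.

44.8 µV

Full-scale range = 1.27 V − (-1.27 V) = 2.54 V.
Required number of levels: 2.54/178 µV = 14270; smallest N with 2^N ≥ that is 14.
LSB = 2.54 V ÷ 2^14 = 2.54/16384 V = 155.03 µV.
σ_q = LSB/√12 = 155.03 µV/3.4641 = 44.8 µV.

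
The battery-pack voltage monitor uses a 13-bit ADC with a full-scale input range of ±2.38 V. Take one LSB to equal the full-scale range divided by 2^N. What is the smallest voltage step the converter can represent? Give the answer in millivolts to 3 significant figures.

0.581 mV

Range = 2.38 − (-2.38) = 4.76 V.
2^13 = 8192 levels.
LSB = 4.76 V / 2^13 = 0.581 mV.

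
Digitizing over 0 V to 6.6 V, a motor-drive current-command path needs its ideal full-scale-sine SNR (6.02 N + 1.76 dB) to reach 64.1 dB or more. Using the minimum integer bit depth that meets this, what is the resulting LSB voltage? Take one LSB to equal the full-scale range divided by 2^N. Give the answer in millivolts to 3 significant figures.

3.22 mV

V_FS = 6.6 V.
6.02 N + 1.76 ≥ 64.1 gives N ≥ 10.355, so the minimum integer is 11.
One LSB is 6.6 V / 2048 = 3.22 mV.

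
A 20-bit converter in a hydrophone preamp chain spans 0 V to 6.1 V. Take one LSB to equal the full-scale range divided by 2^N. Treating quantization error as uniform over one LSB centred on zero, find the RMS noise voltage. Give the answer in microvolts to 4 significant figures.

1.679 µV

V_FS = 6.1 V.
LSB = 6.1 V / 2^20 = 5.81741 µV.
RMS of a uniform error over width LSB is LSB/√12 = 1.679 µV.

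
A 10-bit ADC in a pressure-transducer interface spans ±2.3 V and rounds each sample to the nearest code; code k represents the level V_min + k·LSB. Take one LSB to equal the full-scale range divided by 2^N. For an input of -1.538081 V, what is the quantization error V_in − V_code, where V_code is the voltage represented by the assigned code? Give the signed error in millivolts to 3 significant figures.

Span: 2.3 V − (-2.3 V) = 4.6 V. LSB = 4.6 V / 2^10 ≈ 4.492 mV.
Position in LSBs: (-1.538081 − (-2.3)) × 1024/4.6 = 169.6098; rounding gives k = 170.
V_code = V_min + k × range/2^10 = -2.3 + 170 × 4.6/1024 = -1.536328125 V.
V_in − V_code = -1.538081 − (-1.536328125) = −1.75 mV.

−1.75 mV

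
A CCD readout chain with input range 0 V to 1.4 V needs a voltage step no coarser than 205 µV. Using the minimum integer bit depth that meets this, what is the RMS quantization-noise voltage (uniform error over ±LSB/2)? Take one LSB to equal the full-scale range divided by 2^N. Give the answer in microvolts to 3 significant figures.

Span = 1.4 V.
Need 2^N ≥ 1.4 V / 205 µV = 6829 → N_min = 13.
Step size = 1.4/8192 V = 170.90 µV.
RMS noise = LSB/√12 = 49.3 µV.

49.3 µV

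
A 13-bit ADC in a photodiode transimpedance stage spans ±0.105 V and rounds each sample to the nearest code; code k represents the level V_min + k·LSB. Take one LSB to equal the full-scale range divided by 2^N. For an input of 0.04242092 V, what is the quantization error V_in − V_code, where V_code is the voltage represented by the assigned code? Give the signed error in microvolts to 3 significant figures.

−4.62 µV

Full-scale range = 0.105 V − (-0.105 V) = 0.21 V. LSB = 0.21 V / 2^13 ≈ 25.63 µV.
(V_in − V_min)/LSB = (0.04242092 − (-0.105)) × 8192/0.21 = 5750.8199 → nearest code k = 5751.
Reconstructed level: -0.105 + 5751 × 0.21/8192 V = 0.04242553711 V.
V_in − V_code = 0.04242092 − (0.04242553711) = −4.62 µV.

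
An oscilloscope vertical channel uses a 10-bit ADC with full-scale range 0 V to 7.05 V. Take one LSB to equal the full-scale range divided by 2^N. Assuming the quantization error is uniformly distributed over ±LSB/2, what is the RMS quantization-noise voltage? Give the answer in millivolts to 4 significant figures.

1.987 mV

V_FS = 7.05 V.
One LSB is 7.05 V / 1024 = 6.88477 mV.
For a uniform distribution on [−LSB/2, +LSB/2], V_rms = LSB/√12 = 6.88477 mV/3.4641 = 1.987 mV.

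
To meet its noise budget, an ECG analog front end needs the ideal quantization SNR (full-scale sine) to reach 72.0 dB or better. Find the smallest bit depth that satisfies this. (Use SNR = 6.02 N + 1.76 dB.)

Required N = ⌈(72.0 − 1.76)/6.02⌉ = ⌈11.668⌉ = 12.

12 bits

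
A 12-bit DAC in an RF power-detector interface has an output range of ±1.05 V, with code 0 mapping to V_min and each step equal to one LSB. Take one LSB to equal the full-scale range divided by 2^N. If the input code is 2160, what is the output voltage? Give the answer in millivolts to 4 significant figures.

Full-scale range = 1.05 V − (-1.05 V) = 2.1 V. LSB = 2.1 V / 2^12.
Output = V_min + (2160/4096) × range = -1.05 + 0.527344 × 2.1 V
      = -1.05 + 1.10742 = 0.0574219 V.

57.42 mV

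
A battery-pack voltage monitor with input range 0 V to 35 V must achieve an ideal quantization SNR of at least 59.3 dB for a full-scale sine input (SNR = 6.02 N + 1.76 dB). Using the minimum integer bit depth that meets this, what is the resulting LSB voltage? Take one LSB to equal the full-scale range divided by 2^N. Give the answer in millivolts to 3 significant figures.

34.2 mV

Full-scale range = 35 V.
N ≥ (59.3 − 1.76)/6.02 = 9.558 → N_min = 10.
LSB = 35 V ÷ 2^10 = 35/1024 V = 34.2 mV.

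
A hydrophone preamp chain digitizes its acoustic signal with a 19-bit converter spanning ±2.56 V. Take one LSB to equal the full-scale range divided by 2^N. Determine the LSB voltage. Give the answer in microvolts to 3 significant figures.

9.77 µV

Range = 2.56 − (-2.56) = 5.12 V.
2^19 = 524288 levels.
LSB = 5.12 V ÷ 2^19 = 5.12/524288 V = 9.77 µV.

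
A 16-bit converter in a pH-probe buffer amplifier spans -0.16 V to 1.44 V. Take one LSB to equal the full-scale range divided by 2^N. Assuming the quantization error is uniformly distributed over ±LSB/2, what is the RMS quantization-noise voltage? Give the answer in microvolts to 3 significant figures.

Range = 1.44 − (-0.16) = 1.6 V.
One LSB is 1.6 V / 65536 = 24.414 µV.
σ_q = LSB/√12 = 24.414 µV/3.4641 = 7.05 µV.

7.05 µV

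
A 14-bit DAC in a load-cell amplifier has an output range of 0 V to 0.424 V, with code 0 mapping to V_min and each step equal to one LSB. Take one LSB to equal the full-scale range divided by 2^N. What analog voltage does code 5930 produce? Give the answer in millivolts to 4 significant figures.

153.5 mV

Range is 0.424 V. LSB = 0.424 V / 2^14.
V_out = 0 + 5930 × (0.424/16384) V
      = 0 + 0.153462 = 0.153462 V.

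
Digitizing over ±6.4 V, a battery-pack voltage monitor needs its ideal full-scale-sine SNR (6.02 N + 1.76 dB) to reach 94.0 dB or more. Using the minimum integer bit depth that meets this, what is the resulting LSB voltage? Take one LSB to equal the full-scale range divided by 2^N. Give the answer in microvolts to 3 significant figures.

195 µV

Range = 6.4 − (-6.4) = 12.8 V.
Required N = ⌈(94.0 − 1.76)/6.02⌉ = ⌈15.322⌉ = 16.
LSB = 12.8 V / 2^16 = 195 µV.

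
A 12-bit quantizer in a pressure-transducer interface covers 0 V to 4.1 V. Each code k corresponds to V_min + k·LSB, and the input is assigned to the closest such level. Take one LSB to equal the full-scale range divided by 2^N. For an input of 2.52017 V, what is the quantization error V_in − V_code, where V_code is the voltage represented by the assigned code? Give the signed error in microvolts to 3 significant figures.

−289 µV

Full-scale range = 4.1 V. LSB = 4.1 V / 2^12 ≈ 1.001 mV.
(2.52017 − (0)) / LSB = 2.52017 × 4096/4.1 = 2517.7113. Nearest integer: k = 2518.
Reconstructed level: 0 + 2518 × 4.1/4096 V = 2.520458984 V.
V_in − V_code = 2.52017 − (2.520458984) = −289 µV.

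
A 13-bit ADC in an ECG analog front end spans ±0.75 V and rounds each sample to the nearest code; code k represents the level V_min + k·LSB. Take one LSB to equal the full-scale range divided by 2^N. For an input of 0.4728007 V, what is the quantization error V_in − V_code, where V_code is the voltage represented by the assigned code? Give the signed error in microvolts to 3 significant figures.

Full-scale range = 0.75 V − (-0.75 V) = 1.5 V. LSB = 1.5 V / 2^13 ≈ 183.1 µV.
(0.4728007 − (-0.75)) / LSB = 1.2228007 × 8192/1.5 = 6678.1222. Nearest integer: k = 6678.
Reconstructed level: -0.75 + 6678 × 1.5/8192 V = 0.4727783203 V.
V_in − V_code = 0.4728007 − (0.4727783203) = +22.4 µV.

+22.4 µV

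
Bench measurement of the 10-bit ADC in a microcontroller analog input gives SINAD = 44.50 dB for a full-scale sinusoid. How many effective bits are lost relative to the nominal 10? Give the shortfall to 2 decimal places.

ENOB = (SINAD − 1.76)/6.02 = (44.50 − 1.76)/6.02 = 7.0997 bits.
Shortfall = 10 − 7.0997 = 2.9003 bits.

2.90 bits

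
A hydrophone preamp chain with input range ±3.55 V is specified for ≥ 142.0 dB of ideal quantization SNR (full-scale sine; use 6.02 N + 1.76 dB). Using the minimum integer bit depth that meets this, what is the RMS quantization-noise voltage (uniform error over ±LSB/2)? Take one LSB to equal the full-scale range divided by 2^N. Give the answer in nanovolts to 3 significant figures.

122 nV

Full-scale range = 3.55 V − (-3.55 V) = 7.1 V.
N ≥ (142.0 − 1.76)/6.02 = 23.296 → N_min = 24.
LSB = 7.1 V ÷ 2^24 = 7.1/16777216 V = 423.19 nV.
RMS noise = LSB/√12 = 122 nV.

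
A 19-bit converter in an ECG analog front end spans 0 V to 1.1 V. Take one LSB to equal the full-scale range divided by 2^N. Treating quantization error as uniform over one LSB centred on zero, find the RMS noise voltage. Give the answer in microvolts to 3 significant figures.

0.606 µV

Range is 1.1 V.
One LSB is 1.1 V / 524288 = 2.0981 µV.
RMS of a uniform error over width LSB is LSB/√12 = 0.606 µV.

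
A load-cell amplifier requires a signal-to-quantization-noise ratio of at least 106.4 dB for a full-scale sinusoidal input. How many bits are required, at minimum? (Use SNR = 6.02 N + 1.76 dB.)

Required N = ⌈(106.4 − 1.76)/6.02⌉ = ⌈17.382⌉ = 18.

18 bits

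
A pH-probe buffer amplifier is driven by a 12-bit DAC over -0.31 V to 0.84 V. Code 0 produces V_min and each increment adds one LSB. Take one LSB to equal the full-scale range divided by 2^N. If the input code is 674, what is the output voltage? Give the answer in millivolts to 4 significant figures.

-120.8 mV

Range = 0.84 − (-0.31) = 1.15 V. LSB = 1.15 V / 2^12.
V_out = -0.31 + 674 × (1.15/4096) V
      = -0.31 + 0.189233 = -0.120767 V.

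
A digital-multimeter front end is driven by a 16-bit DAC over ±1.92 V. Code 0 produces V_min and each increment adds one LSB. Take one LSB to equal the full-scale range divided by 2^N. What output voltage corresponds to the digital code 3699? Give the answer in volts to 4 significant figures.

-1.703 V

The full-scale span is 1.92 − (-1.92) = 3.84 V. LSB = 3.84 V / 2^16.
V_out = -1.92 + 3699 × (3.84/65536) V
      = -1.92 + 0.216738 = -1.70326 V.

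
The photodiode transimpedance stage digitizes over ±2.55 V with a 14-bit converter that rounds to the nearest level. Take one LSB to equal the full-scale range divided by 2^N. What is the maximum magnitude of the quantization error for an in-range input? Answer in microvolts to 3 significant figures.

Span: 2.55 V − (-2.55 V) = 5.1 V.
LSB = 5.1 V / 2^14 = 311.28 µV.
Worst-case error for round-to-nearest is half an LSB: 156 µV.

156 µV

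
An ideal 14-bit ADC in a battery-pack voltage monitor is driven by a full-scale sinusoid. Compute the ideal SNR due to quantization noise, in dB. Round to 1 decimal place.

86.0 dB

For an ideal N-bit converter with full-scale sine input, SNR = 6.02 N + 1.76 dB. SNR = 6.02 × 14 + 1.76 = 84.28 + 1.76 = 86.04 dB.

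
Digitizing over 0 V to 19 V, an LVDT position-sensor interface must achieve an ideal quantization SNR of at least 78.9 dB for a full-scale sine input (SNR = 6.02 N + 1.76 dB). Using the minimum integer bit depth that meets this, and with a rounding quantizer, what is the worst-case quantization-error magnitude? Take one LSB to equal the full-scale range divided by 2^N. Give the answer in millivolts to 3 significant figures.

Full-scale range = 19 V.
Solving 6.02 N ≥ 78.9 − 1.76: N ≥ 12.814. Round up → N = 13.
LSB = 19 V ÷ 2^13 = 19/8192 V = 2.3193 mV.
Half an LSB is 1.16 mV.

1.16 mV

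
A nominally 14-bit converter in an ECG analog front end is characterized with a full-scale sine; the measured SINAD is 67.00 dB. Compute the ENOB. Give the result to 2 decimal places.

10.84 bits

ENOB = (67.00 − 1.76)/6.02 = 10.8372 bits.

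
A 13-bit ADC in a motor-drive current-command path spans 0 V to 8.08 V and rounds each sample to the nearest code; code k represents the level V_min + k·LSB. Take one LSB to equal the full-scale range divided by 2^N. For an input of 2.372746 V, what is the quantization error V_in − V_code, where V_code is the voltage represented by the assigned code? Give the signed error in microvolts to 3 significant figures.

−359 µV

V_FS = 8.08 V. LSB = 8.08 V / 2^13 ≈ 0.9863 mV.
(2.372746 − (0)) / LSB = 2.372746 × 8192/8.08 = 2405.6355. Nearest integer: k = 2406.
V_code = V_min + k × range/2^13 = 0 + 2406 × 8.08/8192 = 2.373105469 V.
Error = V_in − V_code = 2.372746 − (2.373105469) = −359 µV.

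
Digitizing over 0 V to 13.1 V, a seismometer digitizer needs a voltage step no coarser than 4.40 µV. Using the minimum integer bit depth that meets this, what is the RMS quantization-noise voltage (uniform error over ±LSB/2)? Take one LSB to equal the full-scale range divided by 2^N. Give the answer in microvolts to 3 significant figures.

0.902 µV

Span = 13.1 V.
Levels needed ≥ 13.1/4.40 µV = 2.977e6. 2^22 = 4194304 suffices, so N_min = 22.
Step size = 13.1/4194304 V = 3.1233 µV.
RMS noise = LSB/√12 = 0.902 µV.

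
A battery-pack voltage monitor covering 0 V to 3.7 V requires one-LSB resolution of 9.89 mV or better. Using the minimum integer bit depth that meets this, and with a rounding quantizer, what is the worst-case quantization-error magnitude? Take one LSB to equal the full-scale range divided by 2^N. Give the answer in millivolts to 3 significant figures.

Range is 3.7 V.
Required number of levels: 3.7/9.89 mV = 374.12; smallest N with 2^N ≥ that is 9.
LSB = 3.7 V ÷ 2^9 = 3.7/512 V = 7.2266 mV.
Max error for round-to-nearest is LSB/2 = 3.61 mV.

3.61 mV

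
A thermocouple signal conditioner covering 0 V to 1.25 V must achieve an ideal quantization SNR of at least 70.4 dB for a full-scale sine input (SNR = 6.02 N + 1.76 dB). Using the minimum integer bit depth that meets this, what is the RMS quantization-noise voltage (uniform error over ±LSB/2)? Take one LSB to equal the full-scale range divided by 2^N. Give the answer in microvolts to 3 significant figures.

Span = 1.25 V.
6.02 N + 1.76 ≥ 70.4 gives N ≥ 11.402, so the minimum integer is 12.
LSB = 1.25 V ÷ 2^12 = 1.25/4096 V = 305.18 µV.
RMS noise = LSB/√12 = 88.1 µV.

88.1 µV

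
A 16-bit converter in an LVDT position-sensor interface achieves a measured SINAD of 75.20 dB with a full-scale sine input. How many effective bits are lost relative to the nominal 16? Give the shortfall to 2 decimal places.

Effective bits = (75.20 − 1.76)/6.02 = 12.1993.
Lost resolution: 16 − 12.1993 = 3.8007 bits.

3.80 bits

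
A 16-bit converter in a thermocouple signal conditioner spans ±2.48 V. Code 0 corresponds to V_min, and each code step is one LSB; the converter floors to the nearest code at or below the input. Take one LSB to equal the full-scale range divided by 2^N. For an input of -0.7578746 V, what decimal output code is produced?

22754

The full-scale span is 2.48 − (-2.48) = 4.96 V. LSB = 4.96 V / 2^16 ≈ 75.68 µV.
code = ⌊(V_in − V_min)/LSB⌋ = ⌊(V_in − V_min) × 2^16 / range⌋
     = ⌊(-0.7578746 − (-2.48)) × 65536 / 4.96⌋ = ⌊1.7221254 × 65536/4.96⌋
     = ⌊22754.276⌋ = 22754.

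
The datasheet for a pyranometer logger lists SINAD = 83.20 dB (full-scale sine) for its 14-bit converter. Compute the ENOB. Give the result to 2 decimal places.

ENOB = (83.20 − 1.76)/6.02 = 13.5282 bits.

13.53 bits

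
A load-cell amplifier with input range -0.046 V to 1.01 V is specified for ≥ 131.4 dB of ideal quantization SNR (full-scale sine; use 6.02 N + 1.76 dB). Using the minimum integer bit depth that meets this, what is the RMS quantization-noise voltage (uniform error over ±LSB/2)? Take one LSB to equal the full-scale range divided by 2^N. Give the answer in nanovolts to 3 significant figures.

The full-scale span is 1.01 − (-0.046) = 1.056 V.
N ≥ (131.4 − 1.76)/6.02 = 21.535 → N_min = 22.
LSB = 1.056 V / 2^22 = 251.77 nV.
V_rms = LSB/√12 = 72.7 nV.

72.7 nV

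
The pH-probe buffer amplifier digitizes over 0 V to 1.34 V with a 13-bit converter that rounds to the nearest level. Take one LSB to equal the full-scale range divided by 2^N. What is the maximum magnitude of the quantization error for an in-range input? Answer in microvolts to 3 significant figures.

V_FS = 1.34 V.
LSB = 1.34 V ÷ 2^13 = 1.34/8192 V = 163.57 µV.
Worst-case error for round-to-nearest is half an LSB: 81.8 µV.

81.8 µV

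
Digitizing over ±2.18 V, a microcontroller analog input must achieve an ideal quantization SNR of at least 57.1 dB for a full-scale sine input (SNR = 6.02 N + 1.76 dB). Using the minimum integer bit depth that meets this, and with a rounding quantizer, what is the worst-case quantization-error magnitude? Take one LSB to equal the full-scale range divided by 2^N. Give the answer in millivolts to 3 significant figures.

2.13 mV

The full-scale span is 2.18 − (-2.18) = 4.36 V.
N ≥ (57.1 − 1.76)/6.02 = 9.193 → N_min = 10.
One LSB is 4.36 V / 1024 = 4.2578 mV.
|e|_max = LSB/2 = 2.13 mV.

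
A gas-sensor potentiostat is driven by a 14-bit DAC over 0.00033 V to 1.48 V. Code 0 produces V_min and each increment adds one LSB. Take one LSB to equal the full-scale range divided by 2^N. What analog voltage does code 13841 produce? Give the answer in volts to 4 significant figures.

1.250 V

Span: 1.48 V − (0.00033 V) = 1.47967 V. LSB = 1.47967 V / 2^14.
V_out = 0.00033 + 13841 × (1.47967/16384) V
      = 0.00033 V + 1.25001 V = 1.25034 V.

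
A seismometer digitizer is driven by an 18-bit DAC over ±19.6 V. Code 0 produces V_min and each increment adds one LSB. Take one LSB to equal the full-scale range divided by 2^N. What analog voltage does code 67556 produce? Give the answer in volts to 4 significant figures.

Range = 19.6 − (-19.6) = 39.2 V. LSB = 39.2 V / 2^18.
V_out = V_min + code × LSB = -19.6 V + 67556 × 39.2 V / 262144
      = -19.6 V + 10.1021 V = -9.49794 V.

-9.498 V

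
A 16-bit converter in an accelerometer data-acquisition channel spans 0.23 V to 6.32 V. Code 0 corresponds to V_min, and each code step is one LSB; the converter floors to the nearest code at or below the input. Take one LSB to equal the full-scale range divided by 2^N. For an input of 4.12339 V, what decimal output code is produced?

41897

Span: 6.32 V − (0.23 V) = 6.09 V. LSB = 6.09 V / 2^16 ≈ 92.93 µV.
(V_in − V_min) × 2^16/range = (4.12339 − (0.23)) × 65536/6.09 = 41897.735.
Floor → code = 41897.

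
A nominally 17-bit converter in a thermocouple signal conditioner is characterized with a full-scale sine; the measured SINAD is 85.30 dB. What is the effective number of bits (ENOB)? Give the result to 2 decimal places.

(85.30 − 1.76) / 6.02 = 83.54/6.02 = 13.8771 effective bits.

13.88 bits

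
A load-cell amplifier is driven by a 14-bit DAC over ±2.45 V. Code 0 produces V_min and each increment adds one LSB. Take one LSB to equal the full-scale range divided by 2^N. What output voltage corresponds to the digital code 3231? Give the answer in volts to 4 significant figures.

-1.484 V

The full-scale span is 2.45 − (-2.45) = 4.9 V. LSB = 4.9 V / 2^14.
V_out = -2.45 + 3231 × (4.9/16384) V
      = -2.45 V + 0.966302 V = -1.48370 V.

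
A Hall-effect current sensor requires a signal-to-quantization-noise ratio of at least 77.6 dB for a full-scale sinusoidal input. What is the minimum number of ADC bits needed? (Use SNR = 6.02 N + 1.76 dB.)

N ≥ (77.6 − 1.76)/6.02 = 12.598 → N_min = 13.

13 bits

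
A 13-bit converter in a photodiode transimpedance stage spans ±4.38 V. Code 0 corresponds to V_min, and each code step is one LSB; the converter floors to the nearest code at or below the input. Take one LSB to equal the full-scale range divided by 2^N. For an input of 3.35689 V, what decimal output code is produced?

Range = 4.38 − (-4.38) = 8.76 V. LSB = 8.76 V / 2^13 ≈ 1.069 mV.
code = ⌊(V_in − V_min)/LSB⌋ = ⌊(V_in − V_min) × 2^13 / range⌋
     = ⌊(3.35689 − (-4.38)) × 8192 / 8.76⌋ = ⌊7.73689 × 8192/8.76⌋
     = ⌊7235.229⌋ = 7235.

7235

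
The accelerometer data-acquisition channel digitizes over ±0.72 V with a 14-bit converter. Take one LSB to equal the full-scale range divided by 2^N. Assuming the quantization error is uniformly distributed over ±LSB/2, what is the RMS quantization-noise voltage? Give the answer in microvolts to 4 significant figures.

The full-scale span is 0.72 − (-0.72) = 1.44 V.
LSB = 1.44 V / 2^14 = 87.8906 µV.
σ_q = LSB/√12 = 87.8906 µV/3.4641 = 25.37 µV.

25.37 µV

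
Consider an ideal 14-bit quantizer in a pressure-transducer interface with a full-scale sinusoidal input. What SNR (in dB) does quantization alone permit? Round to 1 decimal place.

For an ideal N-bit converter with full-scale sine input, SNR = 6.02 N + 1.76 dB. SNR = 6.02 × 14 + 1.76 = 84.28 + 1.76 = 86.04 dB.

86.0 dB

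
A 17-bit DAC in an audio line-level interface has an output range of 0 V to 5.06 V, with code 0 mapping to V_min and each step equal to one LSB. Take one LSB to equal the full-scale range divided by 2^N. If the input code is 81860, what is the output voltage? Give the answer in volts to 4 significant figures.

Full-scale range = 5.06 V. LSB = 5.06 V / 2^17.
V_out = V_min + code × LSB = 0 V + 81860 × 5.06 V / 131072
      = 0 V + 3.16018 V = 3.16018 V.

3.160 V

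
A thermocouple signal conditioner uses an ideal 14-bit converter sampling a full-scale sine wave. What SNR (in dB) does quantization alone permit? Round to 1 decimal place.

6.02(14) + 1.76 = 84.28 + 1.76 = 86.04 dB.

86.0 dB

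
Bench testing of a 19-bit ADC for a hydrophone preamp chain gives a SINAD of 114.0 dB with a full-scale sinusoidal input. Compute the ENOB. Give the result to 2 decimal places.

18.64 bits

Inverting SNR = 6.02 N + 1.76: N_eff = (114.0 − 1.76)/6.02 = 18.6445.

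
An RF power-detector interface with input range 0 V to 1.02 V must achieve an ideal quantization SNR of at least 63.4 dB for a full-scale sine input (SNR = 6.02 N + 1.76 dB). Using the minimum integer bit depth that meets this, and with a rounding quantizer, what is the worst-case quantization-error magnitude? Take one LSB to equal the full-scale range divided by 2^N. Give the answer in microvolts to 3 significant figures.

249 µV

Full-scale range = 1.02 V.
Solving 6.02 N ≥ 63.4 − 1.76: N ≥ 10.239. Round up → N = 11.
Step size = 1.02/2048 V = 498.05 µV.
|e|_max = LSB/2 = 249 µV.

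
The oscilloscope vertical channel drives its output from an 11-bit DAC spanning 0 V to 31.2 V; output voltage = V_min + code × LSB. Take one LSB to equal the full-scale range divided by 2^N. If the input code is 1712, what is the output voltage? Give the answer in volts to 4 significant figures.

Span = 31.2 V. LSB = 31.2 V / 2^11.
V_out = 0 + 1712 × (31.2/2048) V
      = 0 V + 26.0813 V = 26.0813 V.

26.08 V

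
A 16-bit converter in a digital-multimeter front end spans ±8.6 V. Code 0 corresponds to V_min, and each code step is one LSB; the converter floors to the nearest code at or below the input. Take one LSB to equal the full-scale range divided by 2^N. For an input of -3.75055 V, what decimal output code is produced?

18477

Range = 8.6 − (-8.6) = 17.2 V. LSB = 17.2 V / 2^16 ≈ 262.5 µV.
code = ⌊(V_in − V_min)/LSB⌋ = ⌊(V_in − V_min) × 2^16 / range⌋
     = ⌊(-3.75055 − (-8.6)) × 65536 / 17.2⌋ = ⌊4.84945 × 65536/17.2⌋
     = ⌊18477.532⌋ = 18477.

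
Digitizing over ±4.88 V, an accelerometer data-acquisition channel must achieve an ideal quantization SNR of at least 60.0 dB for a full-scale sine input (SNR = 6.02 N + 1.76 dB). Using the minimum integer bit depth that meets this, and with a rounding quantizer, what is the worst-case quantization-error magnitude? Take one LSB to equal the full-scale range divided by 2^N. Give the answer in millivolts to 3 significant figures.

Full-scale range = 4.88 V − (-4.88 V) = 9.76 V.
Solving 6.02 N ≥ 60.0 − 1.76: N ≥ 9.674. Round up → N = 10.
LSB = 9.76 V ÷ 2^10 = 9.76/1024 V = 9.5313 mV.
Max error for round-to-nearest is LSB/2 = 4.77 mV.

4.77 mV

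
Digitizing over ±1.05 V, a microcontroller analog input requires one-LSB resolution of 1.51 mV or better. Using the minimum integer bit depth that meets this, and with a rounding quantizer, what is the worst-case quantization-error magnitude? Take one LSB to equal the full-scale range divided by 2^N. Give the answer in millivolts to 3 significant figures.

0.513 mV

The full-scale span is 1.05 − (-1.05) = 2.1 V.
Need 2^N ≥ 2.1 V / 1.51 mV = 1391 → N_min = 11.
LSB = 2.1 V / 2^11 = 1.0254 mV.
Half an LSB is 0.513 mV.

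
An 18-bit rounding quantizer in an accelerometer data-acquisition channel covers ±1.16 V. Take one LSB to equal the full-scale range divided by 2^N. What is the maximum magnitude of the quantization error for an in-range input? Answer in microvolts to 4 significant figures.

4.425 µV

Span: 1.16 V − (-1.16 V) = 2.32 V.
One LSB is 2.32 V / 262144 = 8.85010 µV.
A rounding quantizer has |error| ≤ LSB/2 = 4.425 µV.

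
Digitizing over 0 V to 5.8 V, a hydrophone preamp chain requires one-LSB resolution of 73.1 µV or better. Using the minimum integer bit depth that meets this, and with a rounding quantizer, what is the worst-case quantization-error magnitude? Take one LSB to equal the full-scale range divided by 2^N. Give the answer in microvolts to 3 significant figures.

22.1 µV

V_FS = 5.8 V.
Levels needed ≥ 5.8/73.1 µV = 79340. 2^17 = 131072 suffices, so N_min = 17.
LSB = 5.8 V ÷ 2^17 = 5.8/131072 V = 44.250 µV.
Half an LSB is 22.1 µV.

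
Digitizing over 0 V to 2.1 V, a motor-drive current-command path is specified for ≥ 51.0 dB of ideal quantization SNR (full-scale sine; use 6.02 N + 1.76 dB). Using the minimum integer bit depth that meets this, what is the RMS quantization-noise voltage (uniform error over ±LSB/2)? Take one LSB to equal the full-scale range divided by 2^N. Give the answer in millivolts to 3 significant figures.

1.18 mV

Full-scale range = 2.1 V.
N ≥ (51.0 − 1.76)/6.02 = 8.179 → N_min = 9.
LSB = 2.1 V / 2^9 = 4.1016 mV.
RMS noise = LSB/√12 = 1.18 mV.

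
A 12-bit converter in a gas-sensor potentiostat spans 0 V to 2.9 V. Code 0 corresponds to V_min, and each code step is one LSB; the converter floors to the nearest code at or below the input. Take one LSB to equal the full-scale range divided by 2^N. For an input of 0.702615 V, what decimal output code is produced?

V_FS = 2.9 V. LSB = 2.9 V / 2^12 ≈ 0.7080 mV.
(V_in − V_min) × 2^12/range = (0.702615 − (0)) × 4096/2.9 = 992.383.
Floor → code = 992.

992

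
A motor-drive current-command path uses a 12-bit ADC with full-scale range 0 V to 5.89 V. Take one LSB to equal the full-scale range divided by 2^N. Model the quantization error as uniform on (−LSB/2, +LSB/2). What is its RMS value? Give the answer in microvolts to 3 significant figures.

V_FS = 5.89 V.
One LSB is 5.89 V / 4096 = 1.4380 mV.
σ_q = LSB/√12 = 1.4380 mV/3.4641 = 415 µV.

415 µV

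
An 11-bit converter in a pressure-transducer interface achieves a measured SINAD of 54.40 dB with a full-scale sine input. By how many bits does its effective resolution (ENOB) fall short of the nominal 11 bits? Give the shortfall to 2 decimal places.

Effective bits = (54.40 − 1.76)/6.02 = 8.7442.
11 − 8.7442 = 2.26 bits below nominal.

2.26 bits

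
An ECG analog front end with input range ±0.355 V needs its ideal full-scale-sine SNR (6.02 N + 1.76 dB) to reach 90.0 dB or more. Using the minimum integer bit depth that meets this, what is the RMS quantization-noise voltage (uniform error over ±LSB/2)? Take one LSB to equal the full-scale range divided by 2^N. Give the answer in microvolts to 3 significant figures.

6.25 µV

Span: 0.355 V − (-0.355 V) = 0.71 V.
Solving 6.02 N ≥ 90.0 − 1.76: N ≥ 14.658. Round up → N = 15.
LSB = 0.71 V / 2^15 = 21.667 µV.
RMS noise = LSB/√12 = 6.25 µV.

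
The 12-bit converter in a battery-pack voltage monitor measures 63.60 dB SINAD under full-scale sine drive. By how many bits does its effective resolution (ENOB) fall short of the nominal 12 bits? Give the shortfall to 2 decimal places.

Effective bits = (63.60 − 1.76)/6.02 = 10.2724.
Shortfall = 12 − 10.2724 = 1.7276 bits.

1.73 bits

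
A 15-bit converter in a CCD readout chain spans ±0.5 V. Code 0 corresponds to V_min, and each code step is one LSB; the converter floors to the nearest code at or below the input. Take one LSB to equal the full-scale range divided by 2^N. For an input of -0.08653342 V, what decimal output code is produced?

Full-scale range = 0.5 V − (-0.5 V) = 1 V. LSB = 1 V / 2^15 ≈ 30.52 µV.
code = ⌊(V_in − V_min)/LSB⌋ = ⌊(V_in − V_min) × 2^15 / range⌋
     = ⌊(-0.08653342 − (-0.5)) × 32768 / 1⌋ = ⌊0.41346658 × 32768/1⌋
     = ⌊13548.473⌋ = 13548.

13548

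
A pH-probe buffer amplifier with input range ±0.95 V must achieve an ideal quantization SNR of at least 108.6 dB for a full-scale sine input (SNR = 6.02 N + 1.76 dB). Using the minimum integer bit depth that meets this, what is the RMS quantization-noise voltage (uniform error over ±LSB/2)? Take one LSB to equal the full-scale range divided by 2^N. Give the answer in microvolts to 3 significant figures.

2.09 µV

Range = 0.95 − (-0.95) = 1.9 V.
6.02 N + 1.76 ≥ 108.6 gives N ≥ 17.748, so the minimum integer is 18.
Step size = 1.9/262144 V = 7.2479 µV.
σ_q = LSB/√12 = 7.2479 µV/3.4641 = 2.09 µV.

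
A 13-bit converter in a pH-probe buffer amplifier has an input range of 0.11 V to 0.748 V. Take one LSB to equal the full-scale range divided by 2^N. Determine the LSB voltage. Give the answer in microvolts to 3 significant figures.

77.9 µV

Range = 0.748 − (0.11) = 0.638 V.
There are 2^13 = 8192 steps.
One LSB is 0.638 V / 8192 = 77.9 µV.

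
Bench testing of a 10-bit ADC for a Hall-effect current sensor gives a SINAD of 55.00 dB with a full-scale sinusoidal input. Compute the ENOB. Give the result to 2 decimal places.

8.84 bits

ENOB = (SINAD − 1.76) / 6.02 = (55.00 − 1.76) / 6.02 = 53.24 / 6.02 = 8.8439.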